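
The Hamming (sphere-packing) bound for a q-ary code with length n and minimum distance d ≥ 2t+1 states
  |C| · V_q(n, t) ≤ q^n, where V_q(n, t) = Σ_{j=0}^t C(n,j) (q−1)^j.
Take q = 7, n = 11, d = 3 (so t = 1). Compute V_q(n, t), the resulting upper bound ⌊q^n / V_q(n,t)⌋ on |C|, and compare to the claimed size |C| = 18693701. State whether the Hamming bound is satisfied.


V_q(n, t) = 67, q^n = 1977326743, Hamming bound = 29512339, |C| = 18693701 ≤ bound (satisfied).

Step 1: Compute V_q(n, t) = Σ_{j=0}^1 C(n, j) (q−1)^j.
  j = 0: C(11,0)·(6)^0 = 1·1 = 1.
  j = 1: C(11,1)·(6)^1 = 11·6 = 66.
  V_q(n, t) = 1 + 66 = 67.
Step 2: q^n = 7^11 = 1977326743.
Step 3: Hamming bound ⌊q^n / V_q(n,t)⌋ = ⌊1977326743/67⌋ = 29512339.
Step 4: Compare |C| = 18693701 to 29512339: satisfied.
The claimed |C| lies below the Hamming bound.


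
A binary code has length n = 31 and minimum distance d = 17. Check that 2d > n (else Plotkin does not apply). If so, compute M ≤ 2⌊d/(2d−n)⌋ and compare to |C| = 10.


Plotkin bound M ≤ 10; given |C| = 10 ≤ bound (satisfied).

Check applicability: 2d = 34, n = 31.
2d − n = 3 > 0, so Plotkin applies.
Compute d/(2d−n) = 17/3 ≈ 5.6667.
⌊d/(2d−n)⌋ = 5.
Plotkin bound: M ≤ 2·5 = 10.
Given |C| = 10, check: satisfied.
This |C| is at the Plotkin bound.


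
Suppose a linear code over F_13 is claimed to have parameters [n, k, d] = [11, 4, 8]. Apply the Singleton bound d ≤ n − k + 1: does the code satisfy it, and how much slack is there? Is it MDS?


Singleton RHS = n − k + 1 = 8, slack = 0, bound satisfied, MDS.

Singleton bound: d ≤ n − k + 1.
Here n = 11, k = 4, so n − k + 1 = 8.
Given d = 8, check d ≤ 8: YES.
Slack = (n − k + 1) − d = 0.
The code is MDS (slack = 0).
Description: the claimed parameters are [11, 4, 8]_13; such a code would be MDS (meets Singleton bound).


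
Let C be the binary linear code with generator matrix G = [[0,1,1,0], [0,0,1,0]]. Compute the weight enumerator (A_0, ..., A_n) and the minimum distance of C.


Weight distribution: A_0 = 1, A_1 = 2, A_2 = 1. Minimum distance d = 1.

Enumerate all 2^2 = 4 messages m ∈ F_2^2.
For each, compute codeword c = mG in F_2^4, then tally its weight.
  m = 00 → c = 0000, weight = 0.
  m = 10 → c = 0110, weight = 2.
  m = 01 → c = 0010, weight = 1.
  m = 11 → c = 0100, weight = 1.
Tally weights:
  weight 0: 1 codewords.
  weight 1: 2 codewords.
  weight 2: 1 codewords.
Minimum distance d = smallest w > 0 with A_w > 0 = 1.
Sanity: Σ A_w = 4 = 2^2 = 4 ✓.


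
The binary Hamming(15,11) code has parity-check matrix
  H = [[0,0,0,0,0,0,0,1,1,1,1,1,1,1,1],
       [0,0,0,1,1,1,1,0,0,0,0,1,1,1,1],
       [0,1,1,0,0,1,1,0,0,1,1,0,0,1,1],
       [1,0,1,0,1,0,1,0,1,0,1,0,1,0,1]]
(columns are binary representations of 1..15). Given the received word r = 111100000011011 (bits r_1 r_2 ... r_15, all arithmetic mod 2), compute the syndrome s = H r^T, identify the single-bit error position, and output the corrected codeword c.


s = (0, 0, 1, 0)^T, error position = 2, corrected codeword c = 101100000011011

Compute s = H r^T mod 2 one row at a time:
  s_1 = 0 + 0 + 0 + 1 + 1 + 0 + 1 + 1 = 4 ≡ 0 (mod 2).
  s_2 = 1 + 0 + 0 + 0 + 1 + 0 + 1 + 1 = 4 ≡ 0 (mod 2).
  s_3 = 1 + 1 + 0 + 0 + 0 + 1 + 1 + 1 = 5 ≡ 1 (mod 2).
  s_4 = 1 + 1 + 0 + 0 + 0 + 1 + 0 + 1 = 4 ≡ 0 (mod 2).
s = (0, 0, 1, 0)^T — this equals column 2 of H (binary 0010), so error is at position 2.
Correct: flip bit 2 of r = 111100000011011 to get c = 101100000011011.


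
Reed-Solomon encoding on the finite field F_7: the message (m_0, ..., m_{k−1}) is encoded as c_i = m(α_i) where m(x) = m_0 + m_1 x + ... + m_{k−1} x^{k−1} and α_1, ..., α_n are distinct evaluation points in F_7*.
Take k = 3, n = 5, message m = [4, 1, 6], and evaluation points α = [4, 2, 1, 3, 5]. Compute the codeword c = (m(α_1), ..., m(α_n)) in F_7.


c = [6, 2, 4, 5, 5]

Message polynomial: m(x) = 4 + 1·x + 6·x^2 (mod 7).
For each evaluation point α_i, compute m(α_i) mod 7:
  α_1 = 4: Horner steps 6 → 4 → 6, so m(4) = 6.
  α_2 = 2: Horner steps 6 → 6 → 2, so m(2) = 2.
  α_3 = 1: Horner steps 6 → 0 → 4, so m(1) = 4.
  α_4 = 3: Horner steps 6 → 5 → 5, so m(3) = 5.
  α_5 = 5: Horner steps 6 → 3 → 5, so m(5) = 5.
Codeword c = [6, 2, 4, 5, 5] ∈ F_7^5.


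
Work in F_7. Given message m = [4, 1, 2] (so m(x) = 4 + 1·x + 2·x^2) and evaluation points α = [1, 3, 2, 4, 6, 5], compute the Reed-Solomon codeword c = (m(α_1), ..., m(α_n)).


c = [0, 4, 0, 5, 5, 3]

Message polynomial: m(x) = 4 + 1·x + 2·x^2 (mod 7).
For each evaluation point α_i, compute m(α_i) mod 7:
  α_1 = 1: Horner steps 2 → 3 → 0, so m(1) = 0.
  α_2 = 3: Horner steps 2 → 0 → 4, so m(3) = 4.
  α_3 = 2: Horner steps 2 → 5 → 0, so m(2) = 0.
  α_4 = 4: Horner steps 2 → 2 → 5, so m(4) = 5.
  α_5 = 6: Horner steps 2 → 6 → 5, so m(6) = 5.
  α_6 = 5: Horner steps 2 → 4 → 3, so m(5) = 3.
Codeword c = [0, 4, 0, 5, 5, 3] ∈ F_7^6.


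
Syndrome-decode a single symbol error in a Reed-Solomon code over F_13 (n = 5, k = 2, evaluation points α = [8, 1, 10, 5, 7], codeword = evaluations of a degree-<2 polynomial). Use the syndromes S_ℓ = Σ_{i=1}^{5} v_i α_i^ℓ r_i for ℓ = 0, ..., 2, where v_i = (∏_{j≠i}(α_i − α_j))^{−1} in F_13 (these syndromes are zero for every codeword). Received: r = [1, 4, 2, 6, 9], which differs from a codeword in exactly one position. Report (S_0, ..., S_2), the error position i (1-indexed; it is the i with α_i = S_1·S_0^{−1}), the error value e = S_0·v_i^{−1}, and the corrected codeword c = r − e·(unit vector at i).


S = (8, 4, 2), error at position 5, error magnitude e = 2, c = [1, 4, 2, 6, 7].

Step 1: column multipliers v_i = (∏_{j≠i}(α_i − α_j))^{−1} mod 13.
  i = 1 (α = 8): (8−1)(8−10)(8−5)(8−7) = 7·(−2)·3·1 = −42 ≡ 10, so v_1 = 10^{−1} = 4 (mod 13).
  i = 2 (α = 1): (1−8)(1−10)(1−5)(1−7) = (−7)·(−9)·(−4)·(−6) = 1512 ≡ 4, so v_2 = 4^{−1} = 10 (mod 13).
  i = 3 (α = 10): (10−8)(10−1)(10−5)(10−7) = 2·9·5·3 = 270 ≡ 10, so v_3 = 10^{−1} = 4 (mod 13).
  i = 4 (α = 5): (5−8)(5−1)(5−10)(5−7) = (−3)·4·(−5)·(−2) = −120 ≡ 10, so v_4 = 10^{−1} = 4 (mod 13).
  i = 5 (α = 7): (7−8)(7−1)(7−10)(7−5) = (−1)·6·(−3)·2 = 36 ≡ 10, so v_5 = 10^{−1} = 4 (mod 13).
  v = [4, 10, 4, 4, 4].
Step 2: syndromes of r = [1, 4, 2, 6, 9] (all sums mod 13).
  S_0 = Σ v_i r_i = 4·1 + 10·4 + 4·2 + 4·6 + 4·9 = 112 ≡ 8.
  S_1 = Σ v_i α_i r_i = 4·8·1 + 10·1·4 + 4·10·2 + 4·5·6 + 4·7·9 = 524 ≡ 4.
  α_i^2 mod 13 = [12, 1, 9, 12, 10].
  S_2 = Σ v_i α_i^2 r_i = 4·12·1 + 10·1·4 + 4·9·2 + 4·12·6 + 4·10·9 = 808 ≡ 2.
  S = (8, 4, 2) ≠ 0, so r is not a codeword (an error is present).
Step 3: locate the error. For a single error e at position i, S_ℓ = v_i·e·α_i^ℓ, so α_err = S_1/S_0.
  S_0^{−1} = 8^{−1} = 5 (mod 13), so α_err = 4·5 = 20 ≡ 7 = α_5. Error position i = 5.
  Consistency check: S_2/S_1 = 2·10 = 20 ≡ 7 = α_err ✓ (single-error assumption holds).
Step 4: error magnitude e = S_0/v_5 = S_0·∏_{j≠5}(α_5 − α_j) = 8·10 = 80 ≡ 2 (mod 13).
Step 5: correct position 5: c_5 = r_5 − e = 9 − 2 ≡ 7 (mod 13). Hence c = [1, 4, 2, 6, 7].
  Check: interpolating c through the α_i gives m(x) = 10 + 7·x (degree < 2) with m(α_i) = c_i for every i, so c is indeed a codeword.


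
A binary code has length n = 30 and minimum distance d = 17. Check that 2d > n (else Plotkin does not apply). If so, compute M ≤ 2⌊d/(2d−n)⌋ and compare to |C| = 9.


Plotkin bound M ≤ 8; given |C| = 9 > bound (violated).

Check applicability: 2d = 34, n = 30.
2d − n = 4 > 0, so Plotkin applies.
Compute d/(2d−n) = 17/4 ≈ 4.2500.
⌊d/(2d−n)⌋ = 4.
Plotkin bound: M ≤ 2·4 = 8.
Given |C| = 9, check: VIOLATED.
This |C| is above the Plotkin bound, so no binary code with n = 30, d = 17 and 9 codewords exists.


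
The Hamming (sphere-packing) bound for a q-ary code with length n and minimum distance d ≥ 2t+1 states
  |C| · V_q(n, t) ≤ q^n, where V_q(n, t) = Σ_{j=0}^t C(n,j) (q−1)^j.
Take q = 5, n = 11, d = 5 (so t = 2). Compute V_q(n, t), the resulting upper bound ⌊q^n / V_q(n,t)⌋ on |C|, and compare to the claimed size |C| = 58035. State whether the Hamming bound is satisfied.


V_q(n, t) = 925, q^n = 48828125, Hamming bound = 52787, |C| = 58035 > bound (violated).

Step 1: Compute V_q(n, t) = Σ_{j=0}^2 C(n, j) (q−1)^j.
  j = 0: C(11,0)·(4)^0 = 1·1 = 1.
  j = 1: C(11,1)·(4)^1 = 11·4 = 44.
  j = 2: C(11,2)·(4)^2 = 55·16 = 880.
  V_q(n, t) = 1 + 44 + 880 = 925.
Step 2: q^n = 5^11 = 48828125.
Step 3: Hamming bound ⌊q^n / V_q(n,t)⌋ = ⌊48828125/925⌋ = 52787.
Step 4: Compare |C| = 58035 to 52787: violated.
The claimed |C| lies above the Hamming bound, so no 5-ary code of length 11 with d ≥ 5 can have 58035 codewords.


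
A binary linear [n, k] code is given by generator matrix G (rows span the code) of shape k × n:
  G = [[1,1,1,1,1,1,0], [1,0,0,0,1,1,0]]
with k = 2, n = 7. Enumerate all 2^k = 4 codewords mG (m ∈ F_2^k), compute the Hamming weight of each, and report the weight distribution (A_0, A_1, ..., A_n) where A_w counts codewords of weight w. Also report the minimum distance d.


Weight distribution: A_0 = 1, A_3 = 2, A_6 = 1. Minimum distance d = 3.

Enumerate all 2^2 = 4 messages m ∈ F_2^2.
For each, compute codeword c = mG in F_2^7, then tally its weight.
  m = 00 → c = 0000000, weight = 0.
  m = 10 → c = 1111110, weight = 6.
  m = 01 → c = 1000110, weight = 3.
  m = 11 → c = 0111000, weight = 3.
Tally weights:
  weight 0: 1 codewords.
  weight 3: 2 codewords.
  weight 6: 1 codewords.
Minimum distance d = smallest w > 0 with A_w > 0 = 3.
Sanity: Σ A_w = 4 = 2^2 = 4 ✓.


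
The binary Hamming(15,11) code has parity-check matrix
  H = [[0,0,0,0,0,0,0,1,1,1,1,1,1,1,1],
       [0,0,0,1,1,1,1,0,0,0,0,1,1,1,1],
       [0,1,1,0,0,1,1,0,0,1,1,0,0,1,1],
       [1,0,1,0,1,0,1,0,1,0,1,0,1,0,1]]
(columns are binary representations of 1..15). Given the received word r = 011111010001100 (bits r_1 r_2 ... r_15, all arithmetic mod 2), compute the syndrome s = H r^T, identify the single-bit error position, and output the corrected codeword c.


s = (1, 1, 1, 1)^T, error position = 15, corrected codeword c = 011111010001101

Compute s = H r^T mod 2 one row at a time:
  s_1 = 1 + 0 + 0 + 0 + 1 + 1 + 0 + 0 = 3 ≡ 1 (mod 2).
  s_2 = 1 + 1 + 1 + 0 + 1 + 1 + 0 + 0 = 5 ≡ 1 (mod 2).
  s_3 = 1 + 1 + 1 + 0 + 0 + 0 + 0 + 0 = 3 ≡ 1 (mod 2).
  s_4 = 0 + 1 + 1 + 0 + 0 + 0 + 1 + 0 = 3 ≡ 1 (mod 2).
s = (1, 1, 1, 1)^T — this equals column 15 of H (binary 1111), so error is at position 15.
Correct: flip bit 15 of r = 011111010001100 to get c = 011111010001101.


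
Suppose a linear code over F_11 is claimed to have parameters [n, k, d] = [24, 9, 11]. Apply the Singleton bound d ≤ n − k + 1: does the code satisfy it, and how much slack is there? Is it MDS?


Singleton RHS = n − k + 1 = 16, slack = 5, bound satisfied, not MDS.

Singleton bound: d ≤ n − k + 1.
Here n = 24, k = 9, so n − k + 1 = 16.
Given d = 11, check d ≤ 16: YES.
Slack = (n − k + 1) − d = 5.
The code is NOT MDS (slack = 5 > 0).
Description: the claimed parameters are [24, 9, 11]_11; such a code would be non-MDS.


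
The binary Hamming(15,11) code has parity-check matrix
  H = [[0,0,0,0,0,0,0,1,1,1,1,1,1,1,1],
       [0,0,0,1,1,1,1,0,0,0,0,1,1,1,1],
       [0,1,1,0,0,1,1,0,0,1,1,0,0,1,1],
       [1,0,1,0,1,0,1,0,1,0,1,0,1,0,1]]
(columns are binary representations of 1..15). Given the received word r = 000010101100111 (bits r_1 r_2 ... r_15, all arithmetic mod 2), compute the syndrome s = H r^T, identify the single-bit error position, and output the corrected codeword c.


s = (1, 1, 0, 1)^T, error position = 13, corrected codeword c = 000010101100011

Compute s = H r^T mod 2 one row at a time:
  s_1 = 0 + 1 + 1 + 0 + 0 + 1 + 1 + 1 = 5 ≡ 1 (mod 2).
  s_2 = 0 + 1 + 0 + 1 + 0 + 1 + 1 + 1 = 5 ≡ 1 (mod 2).
  s_3 = 0 + 0 + 0 + 1 + 1 + 0 + 1 + 1 = 4 ≡ 0 (mod 2).
  s_4 = 0 + 0 + 1 + 1 + 1 + 0 + 1 + 1 = 5 ≡ 1 (mod 2).
s = (1, 1, 0, 1)^T — this equals column 13 of H (binary 1101), so error is at position 13.
Correct: flip bit 13 of r = 000010101100111 to get c = 000010101100011.


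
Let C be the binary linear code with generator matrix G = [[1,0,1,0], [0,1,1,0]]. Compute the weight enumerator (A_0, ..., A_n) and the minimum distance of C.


Weight distribution: A_0 = 1, A_2 = 3. Minimum distance d = 2.

Enumerate all 2^2 = 4 messages m ∈ F_2^2.
For each, compute codeword c = mG in F_2^4, then tally its weight.
  m = 00 → c = 0000, weight = 0.
  m = 10 → c = 1010, weight = 2.
  m = 01 → c = 0110, weight = 2.
  m = 11 → c = 1100, weight = 2.
Tally weights:
  weight 0: 1 codewords.
  weight 2: 3 codewords.
Minimum distance d = smallest w > 0 with A_w > 0 = 2.
Sanity: Σ A_w = 4 = 2^2 = 4 ✓.


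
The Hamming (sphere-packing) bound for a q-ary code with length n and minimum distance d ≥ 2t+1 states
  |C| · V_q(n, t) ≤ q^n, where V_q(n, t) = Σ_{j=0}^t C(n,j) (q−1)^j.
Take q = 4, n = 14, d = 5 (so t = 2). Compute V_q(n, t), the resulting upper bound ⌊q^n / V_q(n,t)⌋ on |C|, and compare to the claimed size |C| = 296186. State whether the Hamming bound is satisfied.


V_q(n, t) = 862, q^n = 268435456, Hamming bound = 311410, |C| = 296186 ≤ bound (satisfied).

Step 1: Compute V_q(n, t) = Σ_{j=0}^2 C(n, j) (q−1)^j.
  j = 0: C(14,0)·(3)^0 = 1·1 = 1.
  j = 1: C(14,1)·(3)^1 = 14·3 = 42.
  j = 2: C(14,2)·(3)^2 = 91·9 = 819.
  V_q(n, t) = 1 + 42 + 819 = 862.
Step 2: q^n = 4^14 = 268435456.
Step 3: Hamming bound ⌊q^n / V_q(n,t)⌋ = ⌊268435456/862⌋ = 311410.
Step 4: Compare |C| = 296186 to 311410: satisfied.
The claimed |C| lies below the Hamming bound.


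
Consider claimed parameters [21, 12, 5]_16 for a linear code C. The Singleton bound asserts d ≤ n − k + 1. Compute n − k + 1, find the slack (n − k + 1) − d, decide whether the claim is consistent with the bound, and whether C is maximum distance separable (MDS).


Singleton RHS = n − k + 1 = 10, slack = 5, bound satisfied, not MDS.

Singleton bound: d ≤ n − k + 1.
Here n = 21, k = 12, so n − k + 1 = 10.
Given d = 5, check d ≤ 10: YES.
Slack = (n − k + 1) − d = 5.
The code is NOT MDS (slack = 5 > 0).
Description: the claimed parameters are [21, 12, 5]_16; such a code would be non-MDS.


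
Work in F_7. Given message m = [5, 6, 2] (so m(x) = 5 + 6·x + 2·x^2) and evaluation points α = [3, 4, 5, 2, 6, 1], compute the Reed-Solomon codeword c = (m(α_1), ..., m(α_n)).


c = [6, 5, 1, 4, 1, 6]

Message polynomial: m(x) = 5 + 6·x + 2·x^2 (mod 7).
For each evaluation point α_i, compute m(α_i) mod 7:
  α_1 = 3: Horner steps 2 → 5 → 6, so m(3) = 6.
  α_2 = 4: Horner steps 2 → 0 → 5, so m(4) = 5.
  α_3 = 5: Horner steps 2 → 2 → 1, so m(5) = 1.
  α_4 = 2: Horner steps 2 → 3 → 4, so m(2) = 4.
  α_5 = 6: Horner steps 2 → 4 → 1, so m(6) = 1.
  α_6 = 1: Horner steps 2 → 1 → 6, so m(1) = 6.
Codeword c = [6, 5, 1, 4, 1, 6] ∈ F_7^6.


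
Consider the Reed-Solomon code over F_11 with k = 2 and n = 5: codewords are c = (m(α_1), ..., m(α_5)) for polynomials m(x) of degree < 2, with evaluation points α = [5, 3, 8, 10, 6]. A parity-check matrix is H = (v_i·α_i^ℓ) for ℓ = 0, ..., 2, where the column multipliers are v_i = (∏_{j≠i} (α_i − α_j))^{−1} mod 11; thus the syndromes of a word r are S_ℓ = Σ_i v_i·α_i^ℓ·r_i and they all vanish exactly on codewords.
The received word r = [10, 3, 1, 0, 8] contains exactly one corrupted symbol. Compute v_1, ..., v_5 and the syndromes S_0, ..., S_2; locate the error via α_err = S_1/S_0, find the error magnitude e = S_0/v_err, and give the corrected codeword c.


S = (5, 7, 1), error at position 3, error magnitude e = 8, c = [10, 3, 4, 0, 8].

Step 1: column multipliers v_i = (∏_{j≠i}(α_i − α_j))^{−1} mod 11.
  i = 1 (α = 5): (5−3)(5−8)(5−10)(5−6) = 2·(−3)·(−5)·(−1) = −30 ≡ 3, so v_1 = 3^{−1} = 4 (mod 11).
  i = 2 (α = 3): (3−5)(3−8)(3−10)(3−6) = (−2)·(−5)·(−7)·(−3) = 210 ≡ 1, so v_2 = 1^{−1} = 1 (mod 11).
  i = 3 (α = 8): (8−5)(8−3)(8−10)(8−6) = 3·5·(−2)·2 = −60 ≡ 6, so v_3 = 6^{−1} = 2 (mod 11).
  i = 4 (α = 10): (10−5)(10−3)(10−8)(10−6) = 5·7·2·4 = 280 ≡ 5, so v_4 = 5^{−1} = 9 (mod 11).
  i = 5 (α = 6): (6−5)(6−3)(6−8)(6−10) = 1·3·(−2)·(−4) = 24 ≡ 2, so v_5 = 2^{−1} = 6 (mod 11).
  v = [4, 1, 2, 9, 6].
Step 2: syndromes of r = [10, 3, 1, 0, 8] (all sums mod 11).
  S_0 = Σ v_i r_i = 4·10 + 1·3 + 2·1 + 9·0 + 6·8 = 93 ≡ 5.
  S_1 = Σ v_i α_i r_i = 4·5·10 + 1·3·3 + 2·8·1 + 9·10·0 + 6·6·8 = 513 ≡ 7.
  α_i^2 mod 11 = [3, 9, 9, 1, 3].
  S_2 = Σ v_i α_i^2 r_i = 4·3·10 + 1·9·3 + 2·9·1 + 9·1·0 + 6·3·8 = 309 ≡ 1.
  S = (5, 7, 1) ≠ 0, so r is not a codeword (an error is present).
Step 3: locate the error. For a single error e at position i, S_ℓ = v_i·e·α_i^ℓ, so α_err = S_1/S_0.
  S_0^{−1} = 5^{−1} = 9 (mod 11), so α_err = 7·9 = 63 ≡ 8 = α_3. Error position i = 3.
  Consistency check: S_2/S_1 = 1·8 = 8 ≡ 8 = α_err ✓ (single-error assumption holds).
Step 4: error magnitude e = S_0/v_3 = S_0·∏_{j≠3}(α_3 − α_j) = 5·6 = 30 ≡ 8 (mod 11).
Step 5: correct position 3: c_3 = r_3 − e = 1 − 8 ≡ 4 (mod 11). Hence c = [10, 3, 4, 0, 8].
  Check: interpolating c through the α_i gives m(x) = 9 + 9·x (degree < 2) with m(α_i) = c_i for every i, so c is indeed a codeword.


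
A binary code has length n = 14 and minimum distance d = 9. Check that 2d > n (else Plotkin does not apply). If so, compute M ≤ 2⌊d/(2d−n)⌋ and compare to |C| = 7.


Plotkin bound M ≤ 4; given |C| = 7 > bound (violated).

Check applicability: 2d = 18, n = 14.
2d − n = 4 > 0, so Plotkin applies.
Compute d/(2d−n) = 9/4 ≈ 2.2500.
⌊d/(2d−n)⌋ = 2.
Plotkin bound: M ≤ 2·2 = 4.
Given |C| = 7, check: VIOLATED.
This |C| is above the Plotkin bound, so no binary code with n = 14, d = 9 and 7 codewords exists.


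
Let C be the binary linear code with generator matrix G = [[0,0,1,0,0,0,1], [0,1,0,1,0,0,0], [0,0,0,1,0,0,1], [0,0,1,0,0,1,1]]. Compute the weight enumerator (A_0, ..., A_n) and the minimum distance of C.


Weight distribution: A_0 = 1, A_1 = 1, A_2 = 6, A_3 = 6, A_4 = 1, A_5 = 1. Minimum distance d = 1.

Enumerate all 2^4 = 16 messages m ∈ F_2^4.
For each, compute codeword c = mG in F_2^7, then tally its weight.
  m = 0000 → c = 0000000, weight = 0.
  m = 1000 → c = 0010001, weight = 2.
  m = 0100 → c = 0101000, weight = 2.
  m = 1100 → c = 0111001, weight = 4.
  m = 0010 → c = 0001001, weight = 2.
  m = 1010 → c = 0011000, weight = 2.
  m = 0110 → c = 0100001, weight = 2.
  m = 1110 → c = 0110000, weight = 2.
  m = 0001 → c = 0010011, weight = 3.
  m = 1001 → c = 0000010, weight = 1.
  m = 0101 → c = 0111011, weight = 5.
  m = 1101 → c = 0101010, weight = 3.
  m = 0011 → c = 0011010, weight = 3.
  m = 1011 → c = 0001011, weight = 3.
  m = 0111 → c = 0110010, weight = 3.
  m = 1111 → c = 0100011, weight = 3.
Tally weights:
  weight 0: 1 codewords.
  weight 1: 1 codewords.
  weight 2: 6 codewords.
  weight 3: 6 codewords.
  weight 4: 1 codewords.
  weight 5: 1 codewords.
Minimum distance d = smallest w > 0 with A_w > 0 = 1.
Sanity: Σ A_w = 16 = 2^4 = 16 ✓.


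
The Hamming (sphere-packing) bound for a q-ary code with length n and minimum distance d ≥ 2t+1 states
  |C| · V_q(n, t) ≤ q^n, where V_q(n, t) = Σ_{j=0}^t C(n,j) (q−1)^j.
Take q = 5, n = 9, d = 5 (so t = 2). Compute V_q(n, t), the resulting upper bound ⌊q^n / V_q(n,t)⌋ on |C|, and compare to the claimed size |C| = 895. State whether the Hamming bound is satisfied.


V_q(n, t) = 613, q^n = 1953125, Hamming bound = 3186, |C| = 895 ≤ bound (satisfied).

Step 1: Compute V_q(n, t) = Σ_{j=0}^2 C(n, j) (q−1)^j.
  j = 0: C(9,0)·(4)^0 = 1·1 = 1.
  j = 1: C(9,1)·(4)^1 = 9·4 = 36.
  j = 2: C(9,2)·(4)^2 = 36·16 = 576.
  V_q(n, t) = 1 + 36 + 576 = 613.
Step 2: q^n = 5^9 = 1953125.
Step 3: Hamming bound ⌊q^n / V_q(n,t)⌋ = ⌊1953125/613⌋ = 3186.
Step 4: Compare |C| = 895 to 3186: satisfied.
The claimed |C| lies below the Hamming bound.


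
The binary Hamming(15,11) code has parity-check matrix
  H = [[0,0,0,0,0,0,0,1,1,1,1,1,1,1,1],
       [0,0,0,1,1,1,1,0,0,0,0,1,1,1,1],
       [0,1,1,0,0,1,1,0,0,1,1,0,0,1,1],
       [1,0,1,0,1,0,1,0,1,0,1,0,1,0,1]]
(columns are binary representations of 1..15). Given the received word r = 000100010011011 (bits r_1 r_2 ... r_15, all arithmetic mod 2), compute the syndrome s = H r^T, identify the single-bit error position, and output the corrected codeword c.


s = (1, 0, 1, 0)^T, error position = 10, corrected codeword c = 000100010111011

Compute s = H r^T mod 2 one row at a time:
  s_1 = 1 + 0 + 0 + 1 + 1 + 0 + 1 + 1 = 5 ≡ 1 (mod 2).
  s_2 = 1 + 0 + 0 + 0 + 1 + 0 + 1 + 1 = 4 ≡ 0 (mod 2).
  s_3 = 0 + 0 + 0 + 0 + 0 + 1 + 1 + 1 = 3 ≡ 1 (mod 2).
  s_4 = 0 + 0 + 0 + 0 + 0 + 1 + 0 + 1 = 2 ≡ 0 (mod 2).
s = (1, 0, 1, 0)^T — this equals column 10 of H (binary 1010), so error is at position 10.
Correct: flip bit 10 of r = 000100010011011 to get c = 000100010111011.


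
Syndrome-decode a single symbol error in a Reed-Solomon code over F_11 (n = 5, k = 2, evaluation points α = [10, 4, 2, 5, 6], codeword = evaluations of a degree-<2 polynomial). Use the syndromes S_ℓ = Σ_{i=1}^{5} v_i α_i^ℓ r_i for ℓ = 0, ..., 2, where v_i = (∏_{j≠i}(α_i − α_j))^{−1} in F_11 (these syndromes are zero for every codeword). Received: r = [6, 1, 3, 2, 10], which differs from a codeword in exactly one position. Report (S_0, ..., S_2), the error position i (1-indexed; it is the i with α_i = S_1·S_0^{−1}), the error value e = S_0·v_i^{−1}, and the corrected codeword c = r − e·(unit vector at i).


S = (6, 8, 7), error at position 4, error magnitude e = 2, c = [6, 1, 3, 0, 10].

Step 1: column multipliers v_i = (∏_{j≠i}(α_i − α_j))^{−1} mod 11.
  i = 1 (α = 10): (10−4)(10−2)(10−5)(10−6) = 6·8·5·4 = 960 ≡ 3, so v_1 = 3^{−1} = 4 (mod 11).
  i = 2 (α = 4): (4−10)(4−2)(4−5)(4−6) = (−6)·2·(−1)·(−2) = −24 ≡ 9, so v_2 = 9^{−1} = 5 (mod 11).
  i = 3 (α = 2): (2−10)(2−4)(2−5)(2−6) = (−8)·(−2)·(−3)·(−4) = 192 ≡ 5, so v_3 = 5^{−1} = 9 (mod 11).
  i = 4 (α = 5): (5−10)(5−4)(5−2)(5−6) = (−5)·1·3·(−1) = 15 ≡ 4, so v_4 = 4^{−1} = 3 (mod 11).
  i = 5 (α = 6): (6−10)(6−4)(6−2)(6−5) = (−4)·2·4·1 = −32 ≡ 1, so v_5 = 1^{−1} = 1 (mod 11).
  v = [4, 5, 9, 3, 1].
Step 2: syndromes of r = [6, 1, 3, 2, 10] (all sums mod 11).
  S_0 = Σ v_i r_i = 4·6 + 5·1 + 9·3 + 3·2 + 1·10 = 72 ≡ 6.
  S_1 = Σ v_i α_i r_i = 4·10·6 + 5·4·1 + 9·2·3 + 3·5·2 + 1·6·10 = 404 ≡ 8.
  α_i^2 mod 11 = [1, 5, 4, 3, 3].
  S_2 = Σ v_i α_i^2 r_i = 4·1·6 + 5·5·1 + 9·4·3 + 3·3·2 + 1·3·10 = 205 ≡ 7.
  S = (6, 8, 7) ≠ 0, so r is not a codeword (an error is present).
Step 3: locate the error. For a single error e at position i, S_ℓ = v_i·e·α_i^ℓ, so α_err = S_1/S_0.
  S_0^{−1} = 6^{−1} = 2 (mod 11), so α_err = 8·2 = 16 ≡ 5 = α_4. Error position i = 4.
  Consistency check: S_2/S_1 = 7·7 = 49 ≡ 5 = α_err ✓ (single-error assumption holds).
Step 4: error magnitude e = S_0/v_4 = S_0·∏_{j≠4}(α_4 − α_j) = 6·4 = 24 ≡ 2 (mod 11).
Step 5: correct position 4: c_4 = r_4 − e = 2 − 2 ≡ 0 (mod 11). Hence c = [6, 1, 3, 0, 10].
  Check: interpolating c through the α_i gives m(x) = 5 + 10·x (degree < 2) with m(α_i) = c_i for every i, so c is indeed a codeword.


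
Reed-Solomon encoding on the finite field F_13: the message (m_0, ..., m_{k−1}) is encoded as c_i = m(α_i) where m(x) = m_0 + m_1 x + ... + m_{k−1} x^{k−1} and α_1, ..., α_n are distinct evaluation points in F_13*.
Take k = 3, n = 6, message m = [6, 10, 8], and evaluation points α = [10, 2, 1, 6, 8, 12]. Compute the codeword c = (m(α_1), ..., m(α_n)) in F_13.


c = [9, 6, 11, 3, 0, 4]

Message polynomial: m(x) = 6 + 10·x + 8·x^2 (mod 13).
For each evaluation point α_i, compute m(α_i) mod 13:
  α_1 = 10: Horner steps 8 → 12 → 9, so m(10) = 9.
  α_2 = 2: Horner steps 8 → 0 → 6, so m(2) = 6.
  α_3 = 1: Horner steps 8 → 5 → 11, so m(1) = 11.
  α_4 = 6: Horner steps 8 → 6 → 3, so m(6) = 3.
  α_5 = 8: Horner steps 8 → 9 → 0, so m(8) = 0.
  α_6 = 12: Horner steps 8 → 2 → 4, so m(12) = 4.
Codeword c = [9, 6, 11, 3, 0, 4] ∈ F_13^6.


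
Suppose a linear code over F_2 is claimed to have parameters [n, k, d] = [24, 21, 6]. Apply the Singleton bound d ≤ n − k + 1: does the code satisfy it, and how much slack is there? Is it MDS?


Singleton RHS = n − k + 1 = 4, slack = -2, bound violated (no such code; not MDS).

Singleton bound: d ≤ n − k + 1.
Here n = 24, k = 21, so n − k + 1 = 4.
Given d = 6, check d ≤ 4: NO.
Slack = (n − k + 1) − d = -2.
The slack is negative: d = 6 exceeds n − k + 1 = 4 by 2, so the Singleton bound is violated and no linear [24, 21, 6]_2 code can exist. In particular it is not MDS (MDS requires d = n − k + 1 exactly).
Description: the claimed parameters are [24, 21, 6]_2; such a code would be impossible (violates the Singleton bound).


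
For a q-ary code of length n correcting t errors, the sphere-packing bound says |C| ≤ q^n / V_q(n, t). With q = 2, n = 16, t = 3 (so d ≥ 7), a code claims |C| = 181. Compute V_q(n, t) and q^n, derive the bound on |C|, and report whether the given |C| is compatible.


V_q(n, t) = 697, q^n = 65536, Hamming bound = 94, |C| = 181 > bound (violated).

Step 1: Compute V_q(n, t) = Σ_{j=0}^3 C(n, j) (q−1)^j.
  j = 0: C(16,0)·(1)^0 = 1·1 = 1.
  j = 1: C(16,1)·(1)^1 = 16·1 = 16.
  j = 2: C(16,2)·(1)^2 = 120·1 = 120.
  j = 3: C(16,3)·(1)^3 = 560·1 = 560.
  V_q(n, t) = 1 + 16 + 120 + 560 = 697.
Step 2: q^n = 2^16 = 65536.
Step 3: Hamming bound ⌊q^n / V_q(n,t)⌋ = ⌊65536/697⌋ = 94.
Step 4: Compare |C| = 181 to 94: violated.
The claimed |C| lies above the Hamming bound, so no 2-ary code of length 16 with d ≥ 7 can have 181 codewords.


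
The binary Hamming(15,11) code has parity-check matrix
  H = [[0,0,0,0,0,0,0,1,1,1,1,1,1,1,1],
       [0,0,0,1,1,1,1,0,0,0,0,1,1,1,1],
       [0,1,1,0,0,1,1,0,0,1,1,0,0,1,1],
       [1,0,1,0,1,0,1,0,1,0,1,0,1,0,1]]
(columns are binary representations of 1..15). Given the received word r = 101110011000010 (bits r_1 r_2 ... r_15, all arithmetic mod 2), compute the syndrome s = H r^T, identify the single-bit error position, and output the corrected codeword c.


s = (1, 1, 0, 0)^T, error position = 12, corrected codeword c = 101110011001010

Compute s = H r^T mod 2 one row at a time:
  s_1 = 1 + 1 + 0 + 0 + 0 + 0 + 1 + 0 = 3 ≡ 1 (mod 2).
  s_2 = 1 + 1 + 0 + 0 + 0 + 0 + 1 + 0 = 3 ≡ 1 (mod 2).
  s_3 = 0 + 1 + 0 + 0 + 0 + 0 + 1 + 0 = 2 ≡ 0 (mod 2).
  s_4 = 1 + 1 + 1 + 0 + 1 + 0 + 0 + 0 = 4 ≡ 0 (mod 2).
s = (1, 1, 0, 0)^T — this equals column 12 of H (binary 1100), so error is at position 12.
Correct: flip bit 12 of r = 101110011000010 to get c = 101110011001010.


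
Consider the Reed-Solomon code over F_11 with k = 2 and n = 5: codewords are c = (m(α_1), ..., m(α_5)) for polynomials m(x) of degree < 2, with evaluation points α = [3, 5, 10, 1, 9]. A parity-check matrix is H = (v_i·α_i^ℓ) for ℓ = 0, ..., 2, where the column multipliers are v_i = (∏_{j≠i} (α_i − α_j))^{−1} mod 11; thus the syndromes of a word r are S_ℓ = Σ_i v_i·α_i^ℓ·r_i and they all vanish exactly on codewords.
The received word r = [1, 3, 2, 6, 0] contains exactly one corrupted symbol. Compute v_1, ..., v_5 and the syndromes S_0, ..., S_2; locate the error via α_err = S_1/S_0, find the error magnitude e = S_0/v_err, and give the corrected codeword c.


S = (3, 9, 5), error at position 1, error magnitude e = 2, c = [10, 3, 2, 6, 0].

Step 1: column multipliers v_i = (∏_{j≠i}(α_i − α_j))^{−1} mod 11.
  i = 1 (α = 3): (3−5)(3−10)(3−1)(3−9) = (−2)·(−7)·2·(−6) = −168 ≡ 8, so v_1 = 8^{−1} = 7 (mod 11).
  i = 2 (α = 5): (5−3)(5−10)(5−1)(5−9) = 2·(−5)·4·(−4) = 160 ≡ 6, so v_2 = 6^{−1} = 2 (mod 11).
  i = 3 (α = 10): (10−3)(10−5)(10−1)(10−9) = 7·5·9·1 = 315 ≡ 7, so v_3 = 7^{−1} = 8 (mod 11).
  i = 4 (α = 1): (1−3)(1−5)(1−10)(1−9) = (−2)·(−4)·(−9)·(−8) = 576 ≡ 4, so v_4 = 4^{−1} = 3 (mod 11).
  i = 5 (α = 9): (9−3)(9−5)(9−10)(9−1) = 6·4·(−1)·8 = −192 ≡ 6, so v_5 = 6^{−1} = 2 (mod 11).
  v = [7, 2, 8, 3, 2].
Step 2: syndromes of r = [1, 3, 2, 6, 0] (all sums mod 11).
  S_0 = Σ v_i r_i = 7·1 + 2·3 + 8·2 + 3·6 + 2·0 = 47 ≡ 3.
  S_1 = Σ v_i α_i r_i = 7·3·1 + 2·5·3 + 8·10·2 + 3·1·6 + 2·9·0 = 229 ≡ 9.
  α_i^2 mod 11 = [9, 3, 1, 1, 4].
  S_2 = Σ v_i α_i^2 r_i = 7·9·1 + 2·3·3 + 8·1·2 + 3·1·6 + 2·4·0 = 115 ≡ 5.
  S = (3, 9, 5) ≠ 0, so r is not a codeword (an error is present).
Step 3: locate the error. For a single error e at position i, S_ℓ = v_i·e·α_i^ℓ, so α_err = S_1/S_0.
  S_0^{−1} = 3^{−1} = 4 (mod 11), so α_err = 9·4 = 36 ≡ 3 = α_1. Error position i = 1.
  Consistency check: S_2/S_1 = 5·5 = 25 ≡ 3 = α_err ✓ (single-error assumption holds).
Step 4: error magnitude e = S_0/v_1 = S_0·∏_{j≠1}(α_1 − α_j) = 3·8 = 24 ≡ 2 (mod 11).
Step 5: correct position 1: c_1 = r_1 − e = 1 − 2 ≡ 10 (mod 11). Hence c = [10, 3, 2, 6, 0].
  Check: interpolating c through the α_i gives m(x) = 4 + 2·x (degree < 2) with m(α_i) = c_i for every i, so c is indeed a codeword.


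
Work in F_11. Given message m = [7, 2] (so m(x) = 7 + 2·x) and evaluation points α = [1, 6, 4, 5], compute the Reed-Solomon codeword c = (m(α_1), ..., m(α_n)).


c = [9, 8, 4, 6]

Message polynomial: m(x) = 7 + 2·x (mod 11).
For each evaluation point α_i, compute m(α_i) mod 11:
  α_1 = 1: Horner steps 2 → 9, so m(1) = 9.
  α_2 = 6: Horner steps 2 → 8, so m(6) = 8.
  α_3 = 4: Horner steps 2 → 4, so m(4) = 4.
  α_4 = 5: Horner steps 2 → 6, so m(5) = 6.
Codeword c = [9, 8, 4, 6] ∈ F_11^4.


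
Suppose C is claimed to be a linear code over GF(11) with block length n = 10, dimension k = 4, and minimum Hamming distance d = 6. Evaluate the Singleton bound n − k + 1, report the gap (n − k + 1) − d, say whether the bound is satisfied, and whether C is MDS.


Singleton RHS = n − k + 1 = 7, slack = 1, bound satisfied, not MDS.

Singleton bound: d ≤ n − k + 1.
Here n = 10, k = 4, so n − k + 1 = 7.
Given d = 6, check d ≤ 7: YES.
Slack = (n − k + 1) − d = 1.
The code is NOT MDS (slack = 1 > 0).
Description: the claimed parameters are [10, 4, 6]_11; such a code would be non-MDS.


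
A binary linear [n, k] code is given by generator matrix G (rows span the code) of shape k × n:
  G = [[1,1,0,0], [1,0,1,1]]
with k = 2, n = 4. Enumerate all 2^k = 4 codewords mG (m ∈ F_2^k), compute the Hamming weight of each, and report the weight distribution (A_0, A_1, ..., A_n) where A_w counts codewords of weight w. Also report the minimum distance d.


Weight distribution: A_0 = 1, A_2 = 1, A_3 = 2. Minimum distance d = 2.

Enumerate all 2^2 = 4 messages m ∈ F_2^2.
For each, compute codeword c = mG in F_2^4, then tally its weight.
  m = 00 → c = 0000, weight = 0.
  m = 10 → c = 1100, weight = 2.
  m = 01 → c = 1011, weight = 3.
  m = 11 → c = 0111, weight = 3.
Tally weights:
  weight 0: 1 codewords.
  weight 2: 1 codewords.
  weight 3: 2 codewords.
Minimum distance d = smallest w > 0 with A_w > 0 = 2.
Sanity: Σ A_w = 4 = 2^2 = 4 ✓.


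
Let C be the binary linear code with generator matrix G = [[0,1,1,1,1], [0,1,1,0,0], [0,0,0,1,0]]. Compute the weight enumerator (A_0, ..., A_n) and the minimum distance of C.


Weight distribution: A_0 = 1, A_1 = 2, A_2 = 2, A_3 = 2, A_4 = 1. Minimum distance d = 1.

Enumerate all 2^3 = 8 messages m ∈ F_2^3.
For each, compute codeword c = mG in F_2^5, then tally its weight.
  m = 000 → c = 00000, weight = 0.
  m = 100 → c = 01111, weight = 4.
  m = 010 → c = 01100, weight = 2.
  m = 110 → c = 00011, weight = 2.
  m = 001 → c = 00010, weight = 1.
  m = 101 → c = 01101, weight = 3.
  m = 011 → c = 01110, weight = 3.
  m = 111 → c = 00001, weight = 1.
Tally weights:
  weight 0: 1 codewords.
  weight 1: 2 codewords.
  weight 2: 2 codewords.
  weight 3: 2 codewords.
  weight 4: 1 codewords.
Minimum distance d = smallest w > 0 with A_w > 0 = 1.
Sanity: Σ A_w = 8 = 2^3 = 8 ✓.


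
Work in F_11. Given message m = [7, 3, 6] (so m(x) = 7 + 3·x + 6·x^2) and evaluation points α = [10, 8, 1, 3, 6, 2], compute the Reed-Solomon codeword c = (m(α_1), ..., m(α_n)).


c = [10, 8, 5, 4, 10, 4]

Message polynomial: m(x) = 7 + 3·x + 6·x^2 (mod 11).
For each evaluation point α_i, compute m(α_i) mod 11:
  α_1 = 10: Horner steps 6 → 8 → 10, so m(10) = 10.
  α_2 = 8: Horner steps 6 → 7 → 8, so m(8) = 8.
  α_3 = 1: Horner steps 6 → 9 → 5, so m(1) = 5.
  α_4 = 3: Horner steps 6 → 10 → 4, so m(3) = 4.
  α_5 = 6: Horner steps 6 → 6 → 10, so m(6) = 10.
  α_6 = 2: Horner steps 6 → 4 → 4, so m(2) = 4.
Codeword c = [10, 8, 5, 4, 10, 4] ∈ F_11^6.


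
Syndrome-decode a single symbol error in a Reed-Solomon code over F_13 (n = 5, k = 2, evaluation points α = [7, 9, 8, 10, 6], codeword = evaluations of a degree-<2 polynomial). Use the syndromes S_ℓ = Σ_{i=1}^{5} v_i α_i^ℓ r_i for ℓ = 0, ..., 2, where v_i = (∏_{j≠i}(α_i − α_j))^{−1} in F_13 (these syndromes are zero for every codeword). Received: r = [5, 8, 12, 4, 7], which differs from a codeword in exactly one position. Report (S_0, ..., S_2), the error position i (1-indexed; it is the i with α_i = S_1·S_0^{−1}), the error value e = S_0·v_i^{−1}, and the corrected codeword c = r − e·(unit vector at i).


S = (4, 2, 1), error at position 1, error magnitude e = 2, c = [3, 8, 12, 4, 7].

Step 1: column multipliers v_i = (∏_{j≠i}(α_i − α_j))^{−1} mod 13.
  i = 1 (α = 7): (7−9)(7−8)(7−10)(7−6) = (−2)·(−1)·(−3)·1 = −6 ≡ 7, so v_1 = 7^{−1} = 2 (mod 13).
  i = 2 (α = 9): (9−7)(9−8)(9−10)(9−6) = 2·1·(−1)·3 = −6 ≡ 7, so v_2 = 7^{−1} = 2 (mod 13).
  i = 3 (α = 8): (8−7)(8−9)(8−10)(8−6) = 1·(−1)·(−2)·2 = 4 ≡ 4, so v_3 = 4^{−1} = 10 (mod 13).
  i = 4 (α = 10): (10−7)(10−9)(10−8)(10−6) = 3·1·2·4 = 24 ≡ 11, so v_4 = 11^{−1} = 6 (mod 13).
  i = 5 (α = 6): (6−7)(6−9)(6−8)(6−10) = (−1)·(−3)·(−2)·(−4) = 24 ≡ 11, so v_5 = 11^{−1} = 6 (mod 13).
  v = [2, 2, 10, 6, 6].
Step 2: syndromes of r = [5, 8, 12, 4, 7] (all sums mod 13).
  S_0 = Σ v_i r_i = 2·5 + 2·8 + 10·12 + 6·4 + 6·7 = 212 ≡ 4.
  S_1 = Σ v_i α_i r_i = 2·7·5 + 2·9·8 + 10·8·12 + 6·10·4 + 6·6·7 = 1666 ≡ 2.
  α_i^2 mod 13 = [10, 3, 12, 9, 10].
  S_2 = Σ v_i α_i^2 r_i = 2·10·5 + 2·3·8 + 10·12·12 + 6·9·4 + 6·10·7 = 2224 ≡ 1.
  S = (4, 2, 1) ≠ 0, so r is not a codeword (an error is present).
Step 3: locate the error. For a single error e at position i, S_ℓ = v_i·e·α_i^ℓ, so α_err = S_1/S_0.
  S_0^{−1} = 4^{−1} = 10 (mod 13), so α_err = 2·10 = 20 ≡ 7 = α_1. Error position i = 1.
  Consistency check: S_2/S_1 = 1·7 = 7 ≡ 7 = α_err ✓ (single-error assumption holds).
Step 4: error magnitude e = S_0/v_1 = S_0·∏_{j≠1}(α_1 − α_j) = 4·7 = 28 ≡ 2 (mod 13).
Step 5: correct position 1: c_1 = r_1 − e = 5 − 2 ≡ 3 (mod 13). Hence c = [3, 8, 12, 4, 7].
  Check: interpolating c through the α_i gives m(x) = 5 + 9·x (degree < 2) with m(α_i) = c_i for every i, so c is indeed a codeword.


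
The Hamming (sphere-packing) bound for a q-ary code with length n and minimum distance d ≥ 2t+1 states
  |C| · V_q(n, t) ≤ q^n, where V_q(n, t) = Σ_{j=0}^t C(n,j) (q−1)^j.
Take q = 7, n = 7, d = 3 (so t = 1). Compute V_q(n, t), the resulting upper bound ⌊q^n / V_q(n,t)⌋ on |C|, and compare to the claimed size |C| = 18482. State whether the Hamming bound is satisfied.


V_q(n, t) = 43, q^n = 823543, Hamming bound = 19152, |C| = 18482 ≤ bound (satisfied).

Step 1: Compute V_q(n, t) = Σ_{j=0}^1 C(n, j) (q−1)^j.
  j = 0: C(7,0)·(6)^0 = 1·1 = 1.
  j = 1: C(7,1)·(6)^1 = 7·6 = 42.
  V_q(n, t) = 1 + 42 = 43.
Step 2: q^n = 7^7 = 823543.
Step 3: Hamming bound ⌊q^n / V_q(n,t)⌋ = ⌊823543/43⌋ = 19152.
Step 4: Compare |C| = 18482 to 19152: satisfied.
The claimed |C| lies below the Hamming bound.


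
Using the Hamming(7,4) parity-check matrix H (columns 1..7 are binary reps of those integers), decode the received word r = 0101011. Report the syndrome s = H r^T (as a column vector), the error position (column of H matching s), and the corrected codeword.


s = (1, 1, 1)^T, error position = 7, corrected codeword c = 0101010

Compute s = H r^T mod 2 one row at a time:
  s_1 = 1 + 0 + 1 + 1 = 3 ≡ 1 (mod 2).
  s_2 = 1 + 0 + 1 + 1 = 3 ≡ 1 (mod 2).
  s_3 = 0 + 0 + 0 + 1 = 1 ≡ 1 (mod 2).
s = (1, 1, 1)^T — this equals column 7 of H (binary 111), so error is at position 7.
Correct: flip bit 7 of r = 0101011 to get c = 0101010.


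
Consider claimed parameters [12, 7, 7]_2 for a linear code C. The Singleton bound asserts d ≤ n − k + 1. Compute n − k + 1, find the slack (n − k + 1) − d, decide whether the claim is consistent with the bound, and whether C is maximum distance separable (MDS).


Singleton RHS = n − k + 1 = 6, slack = -1, bound violated (no such code; not MDS).

Singleton bound: d ≤ n − k + 1.
Here n = 12, k = 7, so n − k + 1 = 6.
Given d = 7, check d ≤ 6: NO.
Slack = (n − k + 1) − d = -1.
The slack is negative: d = 7 exceeds n − k + 1 = 6 by 1, so the Singleton bound is violated and no linear [12, 7, 7]_2 code can exist. In particular it is not MDS (MDS requires d = n − k + 1 exactly).
Description: the claimed parameters are [12, 7, 7]_2; such a code would be impossible (violates the Singleton bound).


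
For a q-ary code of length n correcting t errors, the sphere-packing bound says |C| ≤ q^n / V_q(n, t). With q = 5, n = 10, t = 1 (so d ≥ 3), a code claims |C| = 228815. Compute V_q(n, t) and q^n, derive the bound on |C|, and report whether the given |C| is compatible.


V_q(n, t) = 41, q^n = 9765625, Hamming bound = 238185, |C| = 228815 ≤ bound (satisfied).

Step 1: Compute V_q(n, t) = Σ_{j=0}^1 C(n, j) (q−1)^j.
  j = 0: C(10,0)·(4)^0 = 1·1 = 1.
  j = 1: C(10,1)·(4)^1 = 10·4 = 40.
  V_q(n, t) = 1 + 40 = 41.
Step 2: q^n = 5^10 = 9765625.
Step 3: Hamming bound ⌊q^n / V_q(n,t)⌋ = ⌊9765625/41⌋ = 238185.
Step 4: Compare |C| = 228815 to 238185: satisfied.
The claimed |C| lies below the Hamming bound.


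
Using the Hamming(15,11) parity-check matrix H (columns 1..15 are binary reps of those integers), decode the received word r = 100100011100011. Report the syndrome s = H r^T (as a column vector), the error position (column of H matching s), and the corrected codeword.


s = (1, 1, 1, 1)^T, error position = 15, corrected codeword c = 100100011100010

Compute s = H r^T mod 2 one row at a time:
  s_1 = 1 + 1 + 1 + 0 + 0 + 0 + 1 + 1 = 5 ≡ 1 (mod 2).
  s_2 = 1 + 0 + 0 + 0 + 0 + 0 + 1 + 1 = 3 ≡ 1 (mod 2).
  s_3 = 0 + 0 + 0 + 0 + 1 + 0 + 1 + 1 = 3 ≡ 1 (mod 2).
  s_4 = 1 + 0 + 0 + 0 + 1 + 0 + 0 + 1 = 3 ≡ 1 (mod 2).
s = (1, 1, 1, 1)^T — this equals column 15 of H (binary 1111), so error is at position 15.
Correct: flip bit 15 of r = 100100011100011 to get c = 100100011100010.


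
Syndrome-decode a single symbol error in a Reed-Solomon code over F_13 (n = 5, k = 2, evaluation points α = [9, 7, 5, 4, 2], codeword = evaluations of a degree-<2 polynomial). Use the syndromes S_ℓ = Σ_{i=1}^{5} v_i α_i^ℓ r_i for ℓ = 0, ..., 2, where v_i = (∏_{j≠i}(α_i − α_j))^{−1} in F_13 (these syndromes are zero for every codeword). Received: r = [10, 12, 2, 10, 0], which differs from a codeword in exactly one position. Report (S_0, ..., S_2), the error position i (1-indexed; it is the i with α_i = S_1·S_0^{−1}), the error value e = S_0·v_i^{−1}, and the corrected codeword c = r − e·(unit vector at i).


S = (2, 5, 6), error at position 1, error magnitude e = 1, c = [9, 12, 2, 10, 0].

Step 1: column multipliers v_i = (∏_{j≠i}(α_i − α_j))^{−1} mod 13.
  i = 1 (α = 9): (9−7)(9−5)(9−4)(9−2) = 2·4·5·7 = 280 ≡ 7, so v_1 = 7^{−1} = 2 (mod 13).
  i = 2 (α = 7): (7−9)(7−5)(7−4)(7−2) = (−2)·2·3·5 = −60 ≡ 5, so v_2 = 5^{−1} = 8 (mod 13).
  i = 3 (α = 5): (5−9)(5−7)(5−4)(5−2) = (−4)·(−2)·1·3 = 24 ≡ 11, so v_3 = 11^{−1} = 6 (mod 13).
  i = 4 (α = 4): (4−9)(4−7)(4−5)(4−2) = (−5)·(−3)·(−1)·2 = −30 ≡ 9, so v_4 = 9^{−1} = 3 (mod 13).
  i = 5 (α = 2): (2−9)(2−7)(2−5)(2−4) = (−7)·(−5)·(−3)·(−2) = 210 ≡ 2, so v_5 = 2^{−1} = 7 (mod 13).
  v = [2, 8, 6, 3, 7].
Step 2: syndromes of r = [10, 12, 2, 10, 0] (all sums mod 13).
  S_0 = Σ v_i r_i = 2·10 + 8·12 + 6·2 + 3·10 + 7·0 = 158 ≡ 2.
  S_1 = Σ v_i α_i r_i = 2·9·10 + 8·7·12 + 6·5·2 + 3·4·10 + 7·2·0 = 1032 ≡ 5.
  α_i^2 mod 13 = [3, 10, 12, 3, 4].
  S_2 = Σ v_i α_i^2 r_i = 2·3·10 + 8·10·12 + 6·12·2 + 3·3·10 + 7·4·0 = 1254 ≡ 6.
  S = (2, 5, 6) ≠ 0, so r is not a codeword (an error is present).
Step 3: locate the error. For a single error e at position i, S_ℓ = v_i·e·α_i^ℓ, so α_err = S_1/S_0.
  S_0^{−1} = 2^{−1} = 7 (mod 13), so α_err = 5·7 = 35 ≡ 9 = α_1. Error position i = 1.
  Consistency check: S_2/S_1 = 6·8 = 48 ≡ 9 = α_err ✓ (single-error assumption holds).
Step 4: error magnitude e = S_0/v_1 = S_0·∏_{j≠1}(α_1 − α_j) = 2·7 = 14 ≡ 1 (mod 13).
Step 5: correct position 1: c_1 = r_1 − e = 10 − 1 ≡ 9 (mod 13). Hence c = [9, 12, 2, 10, 0].
  Check: interpolating c through the α_i gives m(x) = 3 + 5·x (degree < 2) with m(α_i) = c_i for every i, so c is indeed a codeword.
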